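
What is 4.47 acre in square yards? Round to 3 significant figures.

21600 yd²

1 acre = 4840.00 square yards.
4.47 × 4840.00 ≈ 21600 yd².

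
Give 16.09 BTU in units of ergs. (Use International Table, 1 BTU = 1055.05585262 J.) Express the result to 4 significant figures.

1.698 × 10^11 ergs

1 BTU = 1.05506 × 10^10 ergs.
Thus 16.09 × 1.05506 × 10^10 ≈ 1.698 × 10^11 erg.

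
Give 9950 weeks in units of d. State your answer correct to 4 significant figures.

1 week = 7.00000 d.
9950 × 7.00000 ≈ 69650 d.

69650 d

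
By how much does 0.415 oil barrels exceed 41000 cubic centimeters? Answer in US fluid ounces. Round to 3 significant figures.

0.415 bbl = 2231.04 US fl oz and 41000 cm³ = 1386.37 US fl oz.
2231.04 − 1386.37 ≈ 845 US fl oz.

845 US fl oz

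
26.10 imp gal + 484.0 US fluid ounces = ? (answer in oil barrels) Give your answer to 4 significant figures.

26.10 imp gal = 0.746305 bbl and 484.0 US fl oz = 0.0900298 bbl.
0.746305 + 0.0900298 ≈ 0.8363 bbl.

0.8363 oil barrels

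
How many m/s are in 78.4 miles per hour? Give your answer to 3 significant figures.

1 mile per hour = 0.447040 m/s.
So 78.4 × 0.447040 ≈ 35.0 m/s.

35.0 m/s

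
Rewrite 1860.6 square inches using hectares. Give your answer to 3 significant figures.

1 square inch = 6.45160e-8 ha.
Thus 1860.6 × 6.45160e-8 ≈ 0.000120 ha.

0.000120 ha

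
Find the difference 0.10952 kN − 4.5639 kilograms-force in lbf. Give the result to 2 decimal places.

14.56 lbf

0.10952 kN = 24.6211 lbf and 4.5639 kgf = 10.0617 lbf.
24.6211 − 10.0617 ≈ 14.56 lbf.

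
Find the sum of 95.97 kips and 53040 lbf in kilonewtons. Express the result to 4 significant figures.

95.97 kip = 426.896 kN and 53040 lbf = 235.934 kN.
426.896 + 235.934 ≈ 662.8 kN.

662.8 kilonewtons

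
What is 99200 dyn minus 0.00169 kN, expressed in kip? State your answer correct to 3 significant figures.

-0.000157 kip

99200 dyn = 0.000223010 kip and 0.00169 kN = 0.000379927 kip.
0.000223010 − 0.000379927 ≈ -0.000157 kip.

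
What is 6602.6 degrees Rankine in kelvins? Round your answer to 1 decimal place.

3668.1 K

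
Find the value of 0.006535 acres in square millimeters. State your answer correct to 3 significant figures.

1 acre = 4.04686e+9 square millimeters.
Thus 0.006535 × 4.04686e+9 ≈ 2.64e+7 mm².

2.64e+7 mm²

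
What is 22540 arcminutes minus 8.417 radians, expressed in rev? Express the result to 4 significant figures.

22540 arcmin = 1.04352 rev and 8.417 rad = 1.33961 rev.
1.04352 − 1.33961 ≈ -0.2961 rev.

-0.2961 revolutions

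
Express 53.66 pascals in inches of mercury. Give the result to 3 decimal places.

1 pascal = 0.000295300 inches of mercury.
Thus 53.66 × 0.000295300 ≈ 0.016 inHg.

0.016 inches of mercury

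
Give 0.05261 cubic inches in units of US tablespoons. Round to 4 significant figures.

0.05830 US tablespoons

1 cubic inch = 1.10823 US tablespoons.
0.05261 × 1.10823 ≈ 0.05830 US tbsp.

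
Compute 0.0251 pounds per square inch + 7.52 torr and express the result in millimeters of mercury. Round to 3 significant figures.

0.0251 psi = 1.29804 mmHg and 7.52 torr = 7.52000 mmHg.
1.29804 + 7.52000 ≈ 8.82 mmHg.

8.82 millimeters of mercury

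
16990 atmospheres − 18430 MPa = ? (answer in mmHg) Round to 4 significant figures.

-1.253 × 10^8 mmHg

16990 atm = 1.29124 × 10^7 mmHg and 18430 MPa = 1.38236 × 10^8 mmHg.
1.29124 × 10^7 − 1.38236 × 10^8 ≈ -1.253 × 10^8 mmHg.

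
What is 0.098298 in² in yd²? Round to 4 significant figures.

1 in² = 0.000771605 yd².
So 0.098298 × 0.000771605 ≈ 7.585e-5 yd².

7.585e-5 yd²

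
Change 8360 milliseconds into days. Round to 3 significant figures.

9.68e-5 d

1 ms = 1.15741e-8 days.
Then 8360 × 1.15741e-8 ≈ 9.68e-5 d.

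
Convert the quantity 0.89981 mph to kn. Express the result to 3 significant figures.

1 mile per hour = 0.868976 knots.
Thus 0.89981 × 0.868976 ≈ 0.782 kn.

0.782 kn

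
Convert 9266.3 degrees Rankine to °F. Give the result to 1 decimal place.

8806.6 °F

°R = °F + 459.67.
Applying the formula gives 8806.6 °F.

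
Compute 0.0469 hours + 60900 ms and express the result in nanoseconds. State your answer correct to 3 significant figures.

2.30 × 10^11 nanoseconds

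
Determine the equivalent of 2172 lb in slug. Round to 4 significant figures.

1 lb = 0.0310810 slugs.
Thus 2172 × 0.0310810 ≈ 67.51 slug.

67.51 slug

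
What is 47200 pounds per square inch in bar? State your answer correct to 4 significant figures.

3254 bar

1 psi = 0.0689476 bar.
47200 × 0.0689476 ≈ 3254 bar.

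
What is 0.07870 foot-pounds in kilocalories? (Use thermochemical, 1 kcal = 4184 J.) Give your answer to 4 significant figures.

1 foot-pound = 0.000324048 kcal.
Then 0.07870 × 0.000324048 ≈ 2.550e-5 kcal.

2.550e-5 kilocalories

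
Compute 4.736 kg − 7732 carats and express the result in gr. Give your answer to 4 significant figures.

49220 gr

4.736 kg = 73087.6 gr and 7732 ct = 23864.6 gr.
73087.6 − 23864.6 ≈ 49220 gr.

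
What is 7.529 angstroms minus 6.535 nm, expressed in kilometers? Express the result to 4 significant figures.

-5.782 × 10^-12 kilometers

7.529 Å = 7.52900 × 10^-13 km and 6.535 nm = 6.53500 × 10^-12 km.
7.52900 × 10^-13 − 6.53500 × 10^-12 ≈ -5.782 × 10^-12 km.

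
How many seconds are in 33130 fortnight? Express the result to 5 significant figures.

4.0074e+10 s

1 fortnight = 1.20960e+6 s.
Then 33130 × 1.20960e+6 ≈ 4.0074e+10 s.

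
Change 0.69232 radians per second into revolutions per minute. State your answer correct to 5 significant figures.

1 radian per second = 9.54930 revolutions per minute.
Then 0.69232 × 9.54930 ≈ 6.6112 rpm.

6.6112 rpm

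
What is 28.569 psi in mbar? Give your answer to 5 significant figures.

1969.8 millibar

1 psi = 68.9476 mbar.
So 28.569 × 68.9476 ≈ 1969.8 mbar.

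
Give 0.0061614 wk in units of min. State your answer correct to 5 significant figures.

1 week = 10080.0 min.
Then 0.0061614 × 10080.0 ≈ 62.107 min.

62.107 minutes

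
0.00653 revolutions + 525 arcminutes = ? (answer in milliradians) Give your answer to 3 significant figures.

194 mrad

0.00653 rev = 41.0292 mrad and 525 arcmin = 152.716 mrad.
41.0292 + 152.716 ≈ 194 mrad.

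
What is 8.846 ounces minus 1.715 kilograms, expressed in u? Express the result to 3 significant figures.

-8.82e+26 u

8.846 oz = 1.51023e+26 u and 1.715 kg = 1.03280e+27 u.
1.51023e+26 − 1.03280e+27 ≈ -8.82e+26 u.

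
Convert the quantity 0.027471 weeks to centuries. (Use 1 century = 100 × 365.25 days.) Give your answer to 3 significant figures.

5.26 × 10^-6 century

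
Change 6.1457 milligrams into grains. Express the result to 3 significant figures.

0.0948 gr

1 mg = 0.0154324 gr.
So 6.1457 × 0.0154324 ≈ 0.0948 gr.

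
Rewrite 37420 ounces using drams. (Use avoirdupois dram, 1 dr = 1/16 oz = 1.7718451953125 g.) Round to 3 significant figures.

599000 dr

1 oz = 16.0000 dr.
Thus 37420 × 16.0000 ≈ 599000 dr.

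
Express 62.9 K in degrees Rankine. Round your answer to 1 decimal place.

113.2 °R

°R = K × 9/5.
Applying the formula gives 113.2 °R.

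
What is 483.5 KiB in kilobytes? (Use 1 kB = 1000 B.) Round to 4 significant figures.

495.1 kilobytes

1 kibibyte = 1.02400 kB.
Thus 483.5 × 1.02400 ≈ 495.1 kB.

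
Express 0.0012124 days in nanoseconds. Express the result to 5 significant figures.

1.0475 × 10^11 ns

1 d = 8.64000 × 10^13 ns.
0.0012124 × 8.64000 × 10^13 ≈ 1.0475 × 10^11 ns.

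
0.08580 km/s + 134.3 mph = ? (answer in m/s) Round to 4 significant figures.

145.8 meters per second

0.08580 km/s = 85.8000 m/s and 134.3 mph = 60.0375 m/s.
85.8000 + 60.0375 ≈ 145.8 m/s.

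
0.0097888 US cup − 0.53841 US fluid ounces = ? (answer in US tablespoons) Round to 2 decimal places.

0.0097888 US cup = 0.156621 US tbsp and 0.53841 US fl oz = 1.07682 US tbsp.
0.156621 − 1.07682 ≈ -0.92 US tbsp.

-0.92 US tbsp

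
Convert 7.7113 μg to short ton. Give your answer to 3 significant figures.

8.50 × 10^-12 short tons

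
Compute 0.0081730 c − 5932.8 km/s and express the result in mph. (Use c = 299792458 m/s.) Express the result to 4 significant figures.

0.0081730 c = 5.48095e+6 mph and 5932.8 km/s = 1.32713e+7 mph.
5.48095e+6 − 1.32713e+7 ≈ -7.790e+6 mph.

-7.790e+6 mph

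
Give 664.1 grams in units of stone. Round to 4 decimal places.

1 g = 0.000157473 st.
664.1 × 0.000157473 ≈ 0.1046 st.

0.1046 stone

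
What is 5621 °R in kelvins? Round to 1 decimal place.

°R = K × 9/5.
Applying the formula gives 3122.8 K.

3122.8 K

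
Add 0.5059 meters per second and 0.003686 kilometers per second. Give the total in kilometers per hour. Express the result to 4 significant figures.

0.5059 m/s = 1.82124 km/h and 0.003686 km/s = 13.2696 km/h.
1.82124 + 13.2696 ≈ 15.09 km/h.

15.09 km/h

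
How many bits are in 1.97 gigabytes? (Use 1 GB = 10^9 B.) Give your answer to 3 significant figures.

1.58 × 10^10 bits

1 GB = 8.00000 × 10^9 bits.
1.97 × 8.00000 × 10^9 ≈ 1.58 × 10^10 bit.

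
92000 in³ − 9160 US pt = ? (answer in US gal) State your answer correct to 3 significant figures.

-747 US gal

92000 in³ = 398.268 US gal and 9160 US pt = 1145.00 US gal.
398.268 − 1145.00 ≈ -747 US gal.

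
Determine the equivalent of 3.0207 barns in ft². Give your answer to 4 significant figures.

3.251 × 10^-27 square feet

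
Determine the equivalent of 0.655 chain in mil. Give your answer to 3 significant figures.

519000 mil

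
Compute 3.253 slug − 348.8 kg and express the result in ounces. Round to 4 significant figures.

-10630 oz

3.253 slug = 1674.59 oz and 348.8 kg = 12303.6 oz.
1674.59 − 12303.6 ≈ -10630 oz.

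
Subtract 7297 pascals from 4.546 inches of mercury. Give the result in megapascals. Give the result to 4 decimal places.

4.546 inHg = 0.0153945 MPa and 7297 Pa = 0.00729700 MPa.
0.0153945 − 0.00729700 ≈ 0.0081 MPa.

0.0081 megapascals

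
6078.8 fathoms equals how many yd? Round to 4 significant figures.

12160 yards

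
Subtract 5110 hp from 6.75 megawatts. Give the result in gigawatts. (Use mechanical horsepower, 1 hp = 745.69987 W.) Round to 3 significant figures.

6.75 MW = 0.00675000 GW and 5110 hp = 0.00381053 GW.
0.00675000 − 0.00381053 ≈ 0.00294 GW.

0.00294 gigawatts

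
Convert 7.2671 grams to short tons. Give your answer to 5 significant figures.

1 gram = 1.10231 × 10^-6 short tons.
So 7.2671 × 1.10231 × 10^-6 ≈ 8.0106 × 10^-6 short ton.

8.0106 × 10^-6 short ton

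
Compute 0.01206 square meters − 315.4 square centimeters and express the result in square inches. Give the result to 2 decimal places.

0.01206 m² = 18.6930 in² and 315.4 cm² = 48.8871 in².
18.6930 − 48.8871 ≈ -30.19 in².

-30.19 in²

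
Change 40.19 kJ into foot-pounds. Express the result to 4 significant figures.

1 kJ = 737.562 ft·lbf.
Thus 40.19 × 737.562 ≈ 29640 ft·lbf.

29640 foot-pounds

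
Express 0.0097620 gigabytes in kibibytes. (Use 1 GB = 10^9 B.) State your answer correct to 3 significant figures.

1 gigabyte = 976562.5 kibibytes.
0.0097620 × 976562.5 ≈ 9530 KiB.

9530 KiB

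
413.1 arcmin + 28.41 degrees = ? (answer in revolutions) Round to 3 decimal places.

0.098 revolutions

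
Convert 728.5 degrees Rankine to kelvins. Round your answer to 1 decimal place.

°R = K × 9/5.
Applying the formula gives 404.7 K.

404.7 K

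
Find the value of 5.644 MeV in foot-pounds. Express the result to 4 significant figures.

1 MeV = 1.18170 × 10^-13 foot-pounds.
So 5.644 × 1.18170 × 10^-13 ≈ 6.670 × 10^-13 ft·lbf.

6.670 × 10^-13 ft·lbf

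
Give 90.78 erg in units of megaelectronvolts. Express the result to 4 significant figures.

1 erg = 624151 megaelectronvolts.
90.78 × 624151 ≈ 5.666 × 10^7 MeV.

5.666 × 10^7 MeV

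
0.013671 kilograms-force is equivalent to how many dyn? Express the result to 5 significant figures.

13407 dynes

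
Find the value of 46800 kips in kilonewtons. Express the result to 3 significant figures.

1 kip = 4.44822 kN.
Thus 46800 × 4.44822 ≈ 208000 kN.

208000 kilonewtons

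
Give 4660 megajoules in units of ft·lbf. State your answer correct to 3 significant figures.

3.44e+9 ft·lbf

1 MJ = 737562 ft·lbf.
4660 × 737562 ≈ 3.44e+9 ft·lbf.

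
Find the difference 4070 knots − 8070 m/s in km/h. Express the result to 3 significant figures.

-21500 kilometers per hour

4070 kn = 7537.64 km/h and 8070 m/s = 29052.0 km/h.
7537.64 − 29052.0 ≈ -21500 km/h.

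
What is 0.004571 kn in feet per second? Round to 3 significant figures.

1 kn = 1.68781 feet per second.
0.004571 × 1.68781 ≈ 0.00771 ft/s.

0.00771 ft/s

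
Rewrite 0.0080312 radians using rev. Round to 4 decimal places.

0.0013 rev

1 radian = 0.159155 revolutions.
Thus 0.0080312 × 0.159155 ≈ 0.0013 rev.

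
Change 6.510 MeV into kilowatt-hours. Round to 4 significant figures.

1 MeV = 4.45049e-20 kilowatt-hours.
6.510 × 4.45049e-20 ≈ 2.897e-19 kWh.

2.897e-19 kilowatt-hours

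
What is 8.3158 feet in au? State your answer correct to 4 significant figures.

1 ft = 2.03746e-12 au.
So 8.3158 × 2.03746e-12 ≈ 1.694e-11 au.

1.694e-11 astronomical units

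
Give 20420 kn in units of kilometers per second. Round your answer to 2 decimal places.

1 knot = 0.000514444 km/s.
So 20420 × 0.000514444 ≈ 10.50 km/s.

10.50 kilometers per second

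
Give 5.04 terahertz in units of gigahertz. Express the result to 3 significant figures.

5040 gigahertz

1 terahertz = 1000.00 GHz.
Then 5.04 × 1000.00 ≈ 5040 GHz.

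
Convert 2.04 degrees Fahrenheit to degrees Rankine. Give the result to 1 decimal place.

°R = °F + 459.67.
Applying the formula gives 461.7 °R.

461.7 degrees Rankine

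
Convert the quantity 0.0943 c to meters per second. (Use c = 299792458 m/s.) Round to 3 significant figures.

2.83e+7 meters per second

1 c = 2.99792e+8 m/s.
So 0.0943 × 2.99792e+8 ≈ 2.83e+7 m/s.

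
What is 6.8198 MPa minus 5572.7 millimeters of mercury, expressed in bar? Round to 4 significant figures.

60.77 bar

6.8198 MPa = 68.1980 bar and 5572.7 mmHg = 7.42966 bar.
68.1980 − 7.42966 ≈ 60.77 bar.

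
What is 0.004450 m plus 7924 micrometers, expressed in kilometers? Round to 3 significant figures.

0.004450 m = 4.45000 × 10^-6 km and 7924 μm = 7.92400 × 10^-6 km.
4.45000 × 10^-6 + 7.92400 × 10^-6 ≈ 1.24 × 10^-5 km.

1.24 × 10^-5 kilometers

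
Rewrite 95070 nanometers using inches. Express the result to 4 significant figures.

1 nm = 3.93701e-8 inches.
Then 95070 × 3.93701e-8 ≈ 0.003743 in.

0.003743 in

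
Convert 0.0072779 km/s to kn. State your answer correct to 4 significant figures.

1 kilometer per second = 1943.84 kn.
Thus 0.0072779 × 1943.84 ≈ 14.15 kn.

14.15 kn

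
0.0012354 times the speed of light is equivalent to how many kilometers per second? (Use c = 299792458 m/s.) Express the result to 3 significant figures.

1 speed of light = 299792 km/s.
Then 0.0012354 × 299792 ≈ 370 km/s.

370 kilometers per second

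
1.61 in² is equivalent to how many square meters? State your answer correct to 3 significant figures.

0.00104 m²

1 in² = 0.000645160 m².
Thus 1.61 × 0.000645160 ≈ 0.00104 m².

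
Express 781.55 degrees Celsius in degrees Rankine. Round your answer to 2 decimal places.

°R = (°C + 273.15) × 9/5.
Applying the formula gives 1898.46 °R.

1898.46 degrees Rankine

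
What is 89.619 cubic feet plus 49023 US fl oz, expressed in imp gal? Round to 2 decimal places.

877.13 imp gal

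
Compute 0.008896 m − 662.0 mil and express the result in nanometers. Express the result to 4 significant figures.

-7.919 × 10^6 nm

0.008896 m = 8.89600 × 10^6 nm and 662.0 mil = 1.68148 × 10^7 nm.
8.89600 × 10^6 − 1.68148 × 10^7 ≈ -7.919 × 10^6 nm.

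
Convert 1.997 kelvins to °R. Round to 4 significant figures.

°R = K × 9/5.
Applying the formula gives 3.595 °R.

3.595 °R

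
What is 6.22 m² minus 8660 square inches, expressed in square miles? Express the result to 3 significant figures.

2.44e-7 mi²

6.22 m² = 2.40156e-6 mi² and 8660 in² = 2.15719e-6 mi².
2.40156e-6 − 2.15719e-6 ≈ 2.44e-7 mi².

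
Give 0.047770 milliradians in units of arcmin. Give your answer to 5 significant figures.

1 mrad = 3.43775 arcmin.
0.047770 × 3.43775 ≈ 0.16422 arcmin.

0.16422 arcmin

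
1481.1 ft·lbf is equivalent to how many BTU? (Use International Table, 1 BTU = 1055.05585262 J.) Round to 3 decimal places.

1 foot-pound = 0.00128507 British thermal units.
Then 1481.1 × 0.00128507 ≈ 1.903 BTU.

1.903 BTU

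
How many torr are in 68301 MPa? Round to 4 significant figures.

5.123 × 10^8 torr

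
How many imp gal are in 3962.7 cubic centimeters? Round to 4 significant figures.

0.8717 imperial gallons

1 cm³ = 0.000219969 imp gal.
So 3962.7 × 0.000219969 ≈ 0.8717 imp gal.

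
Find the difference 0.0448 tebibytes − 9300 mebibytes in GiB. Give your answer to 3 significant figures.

36.8 GiB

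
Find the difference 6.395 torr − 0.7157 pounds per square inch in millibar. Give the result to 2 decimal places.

6.395 torr = 8.52597 mbar and 0.7157 psi = 49.3458 mbar.
8.52597 − 49.3458 ≈ -40.82 mbar.

-40.82 millibar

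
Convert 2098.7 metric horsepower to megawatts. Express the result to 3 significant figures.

1.54 MW

1 metric horsepower = 0.000735499 MW.
Then 2098.7 × 0.000735499 ≈ 1.54 MW.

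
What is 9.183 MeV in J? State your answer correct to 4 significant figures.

1 megaelectronvolt = 1.60218e-13 J.
Thus 9.183 × 1.60218e-13 ≈ 1.471e-12 J.

1.471e-12 J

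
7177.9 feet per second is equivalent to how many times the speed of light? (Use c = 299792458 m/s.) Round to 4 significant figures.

1 foot per second = 1.01670e-9 times the speed of light.
So 7177.9 × 1.01670e-9 ≈ 7.298e-6 c.

7.298e-6 c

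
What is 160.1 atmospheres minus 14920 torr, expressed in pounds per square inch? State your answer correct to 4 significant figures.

2064 psi

160.1 atm = 2352.82 psi and 14920 torr = 288.505 psi.
2352.82 − 288.505 ≈ 2064 psi.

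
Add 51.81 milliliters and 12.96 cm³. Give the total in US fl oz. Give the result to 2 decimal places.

51.81 mL = 1.75190 US fl oz and 12.96 cm³ = 0.438230 US fl oz.
1.75190 + 0.438230 ≈ 2.19 US fl oz.

2.19 US fluid ounces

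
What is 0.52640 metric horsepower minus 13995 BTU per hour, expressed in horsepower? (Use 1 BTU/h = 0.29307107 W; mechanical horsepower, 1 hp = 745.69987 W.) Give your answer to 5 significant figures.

-4.9810 horsepower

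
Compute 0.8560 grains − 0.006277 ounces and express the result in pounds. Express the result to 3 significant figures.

-0.000270 lb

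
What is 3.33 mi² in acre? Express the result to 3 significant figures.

1 mi² = 640.000 acres.
Thus 3.33 × 640.000 ≈ 2130 acre.

2130 acre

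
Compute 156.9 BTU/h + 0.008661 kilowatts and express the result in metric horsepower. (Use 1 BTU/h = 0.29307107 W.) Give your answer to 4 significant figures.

156.9 BTU/h = 0.06251928 PS and 0.008661 kW = 0.01177568 PS.
0.06251928 + 0.01177568 ≈ 0.07429 PS.

0.07429 PS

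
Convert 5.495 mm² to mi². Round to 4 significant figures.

1 square millimeter = 3.86102 × 10^-13 square miles.
Thus 5.495 × 3.86102 × 10^-13 ≈ 2.122 × 10^-12 mi².

2.122 × 10^-12 mi²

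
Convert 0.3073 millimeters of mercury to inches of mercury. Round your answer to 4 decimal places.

0.0121 inches of mercury

1 millimeter of mercury = 0.0393701 inHg.
Then 0.3073 × 0.0393701 ≈ 0.0121 inHg.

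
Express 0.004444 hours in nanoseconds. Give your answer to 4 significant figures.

1.600e+10 nanoseconds

1 hour = 3.60000e+12 ns.
So 0.004444 × 3.60000e+12 ≈ 1.600e+10 ns.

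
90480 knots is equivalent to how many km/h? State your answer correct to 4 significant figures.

1 knot = 1.85200 km/h.
Thus 90480 × 1.85200 ≈ 167600 km/h.

167600 kilometers per hour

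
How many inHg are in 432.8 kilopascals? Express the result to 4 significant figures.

127.8 inches of mercury

1 kilopascal = 0.295300 inHg.
Then 432.8 × 0.295300 ≈ 127.8 inHg.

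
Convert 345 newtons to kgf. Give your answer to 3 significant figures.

35.2 kgf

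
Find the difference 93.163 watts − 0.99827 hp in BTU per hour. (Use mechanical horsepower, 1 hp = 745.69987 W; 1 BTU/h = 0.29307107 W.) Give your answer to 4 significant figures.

-2222 BTU/h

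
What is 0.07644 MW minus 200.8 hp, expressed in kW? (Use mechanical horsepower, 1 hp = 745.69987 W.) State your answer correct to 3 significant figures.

0.07644 MW = 76.4400 kW and 200.8 hp = 149.737 kW.
76.4400 − 149.737 ≈ -73.3 kW.

-73.3 kW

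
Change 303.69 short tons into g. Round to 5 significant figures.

2.7550 × 10^8 g

1 short ton = 907185 grams.
Thus 303.69 × 907185 ≈ 2.7550 × 10^8 g.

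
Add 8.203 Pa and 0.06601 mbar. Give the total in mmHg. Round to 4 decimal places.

8.203 Pa = 0.0615276 mmHg and 0.06601 mbar = 0.0495116 mmHg.
0.0615276 + 0.0495116 ≈ 0.1110 mmHg.

0.1110 mmHg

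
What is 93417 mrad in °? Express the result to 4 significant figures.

1 mrad = 0.0572958 degrees.
Thus 93417 × 0.0572958 ≈ 5352 °.

5352 °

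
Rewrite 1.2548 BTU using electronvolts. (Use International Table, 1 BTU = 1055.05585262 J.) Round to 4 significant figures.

1 British thermal unit = 6.58514e+21 electronvolts.
So 1.2548 × 6.58514e+21 ≈ 8.263e+21 eV.

8.263e+21 electronvolts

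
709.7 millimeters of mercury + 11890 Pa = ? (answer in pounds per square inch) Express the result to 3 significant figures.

15.4 pounds per square inch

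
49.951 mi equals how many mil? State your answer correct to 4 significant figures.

3.165 × 10^9 mil

1 mile = 6.33600 × 10^7 mils.
49.951 × 6.33600 × 10^7 ≈ 3.165 × 10^9 mil.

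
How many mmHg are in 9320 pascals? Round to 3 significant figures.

69.9 mmHg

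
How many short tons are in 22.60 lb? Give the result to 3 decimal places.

0.011 short ton

1 lb = 0.000500000 short ton.
22.60 × 0.000500000 ≈ 0.011 short ton.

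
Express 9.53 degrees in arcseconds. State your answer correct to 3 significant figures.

1 degree = 3600.00 arcseconds.
Then 9.53 × 3600.00 ≈ 34300 arcsec.

34300 arcsec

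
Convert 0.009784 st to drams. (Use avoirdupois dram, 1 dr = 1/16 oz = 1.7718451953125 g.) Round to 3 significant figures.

35.1 drams

1 stone = 3584.00 drams.
0.009784 × 3584.00 ≈ 35.1 dr.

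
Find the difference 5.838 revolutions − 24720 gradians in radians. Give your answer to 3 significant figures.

-352 rad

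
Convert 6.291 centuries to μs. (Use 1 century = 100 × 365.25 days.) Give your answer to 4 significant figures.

1 century = 3.15576e+15 μs.
Thus 6.291 × 3.15576e+15 ≈ 1.985e+16 μs.

1.985e+16 microseconds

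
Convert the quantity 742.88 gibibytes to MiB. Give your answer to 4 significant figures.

760700 MiB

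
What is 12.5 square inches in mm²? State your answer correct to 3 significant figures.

8060 mm²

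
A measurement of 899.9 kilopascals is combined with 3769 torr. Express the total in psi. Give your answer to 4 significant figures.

203.4 psi

899.9 kPa = 130.519 psi and 3769 torr = 72.8803 psi.
130.519 + 72.8803 ≈ 203.4 psi.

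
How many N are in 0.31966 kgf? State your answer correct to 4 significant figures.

3.135 newtons

1 kgf = 9.80665 newtons.
Thus 0.31966 × 9.80665 ≈ 3.135 N.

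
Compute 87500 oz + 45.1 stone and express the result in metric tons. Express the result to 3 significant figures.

2.77 t

87500 oz = 2.48058 t and 45.1 st = 0.286398 t.
2.48058 + 0.286398 ≈ 2.77 t.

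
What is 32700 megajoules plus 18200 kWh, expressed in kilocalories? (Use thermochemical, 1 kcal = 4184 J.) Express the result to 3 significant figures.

2.35e+7 kcal

32700 MJ = 7.81549e+6 kcal and 18200 kWh = 1.56597e+7 kcal.
7.81549e+6 + 1.56597e+7 ≈ 2.35e+7 kcal.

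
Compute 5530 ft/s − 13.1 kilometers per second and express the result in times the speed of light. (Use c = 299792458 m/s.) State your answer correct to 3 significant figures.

5530 ft/s = 5.62237e-6 c and 13.1 km/s = 4.36969e-5 c.
5.62237e-6 − 4.36969e-5 ≈ -3.81e-5 c.

-3.81e-5 times the speed of light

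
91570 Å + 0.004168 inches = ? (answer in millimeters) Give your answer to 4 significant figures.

91570 Å = 0.00915700 mm and 0.004168 in = 0.105867 mm.
0.00915700 + 0.105867 ≈ 0.1150 mm.

0.1150 millimeters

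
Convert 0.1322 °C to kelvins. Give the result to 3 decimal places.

273.282 K

K = °C + 273.15.
Applying the formula gives 273.282 K.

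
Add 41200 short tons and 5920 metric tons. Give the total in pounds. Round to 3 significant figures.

41200 short ton = 8.24000e+7 lb and 5920 t = 1.30514e+7 lb.
8.24000e+7 + 1.30514e+7 ≈ 9.55e+7 lb.

9.55e+7 lb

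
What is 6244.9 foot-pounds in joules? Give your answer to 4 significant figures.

1 ft·lbf = 1.35582 J.
Thus 6244.9 × 1.35582 ≈ 8467 J.

8467 joules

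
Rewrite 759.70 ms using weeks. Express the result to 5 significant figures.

1.2561e-6 wk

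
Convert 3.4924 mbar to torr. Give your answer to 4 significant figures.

1 millibar = 0.750062 torr.
Thus 3.4924 × 0.750062 ≈ 2.620 torr.

2.620 torr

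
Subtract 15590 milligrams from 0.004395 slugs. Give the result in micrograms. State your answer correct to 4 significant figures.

0.004395 slug = 6.41402 × 10^7 μg and 15590 mg = 1.55900 × 10^7 μg.
6.41402 × 10^7 − 1.55900 × 10^7 ≈ 4.855 × 10^7 μg.

4.855 × 10^7 μg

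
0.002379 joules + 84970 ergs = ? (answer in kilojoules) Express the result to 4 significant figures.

0.002379 J = 2.37900e-6 kJ and 84970 erg = 8.49700e-6 kJ.
2.37900e-6 + 8.49700e-6 ≈ 1.088e-5 kJ.

1.088e-5 kJ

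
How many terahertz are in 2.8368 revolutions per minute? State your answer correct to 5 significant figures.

1 rpm = 1.66667 × 10^-14 terahertz.
So 2.8368 × 1.66667 × 10^-14 ≈ 4.7280 × 10^-14 THz.

4.7280 × 10^-14 terahertz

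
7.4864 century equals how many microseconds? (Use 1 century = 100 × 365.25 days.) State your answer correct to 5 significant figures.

2.3625e+16 μs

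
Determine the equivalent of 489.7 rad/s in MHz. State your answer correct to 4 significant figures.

1 radian per second = 1.59155e-7 megahertz.
489.7 × 1.59155e-7 ≈ 7.794e-5 MHz.

7.794e-5 megahertz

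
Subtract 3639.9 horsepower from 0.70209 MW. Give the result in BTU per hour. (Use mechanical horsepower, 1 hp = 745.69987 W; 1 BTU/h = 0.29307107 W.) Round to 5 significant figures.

-6.8659 × 10^6 BTU per hour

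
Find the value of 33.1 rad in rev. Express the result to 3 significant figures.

5.27 rev

1 radian = 0.159155 revolutions.
33.1 × 0.159155 ≈ 5.27 rev.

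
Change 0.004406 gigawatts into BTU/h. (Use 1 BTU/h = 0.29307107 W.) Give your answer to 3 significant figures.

1.50 × 10^7 BTU per hour

1 gigawatt = 3.41214 × 10^9 BTU per hour.
Thus 0.004406 × 3.41214 × 10^9 ≈ 1.50 × 10^7 BTU/h.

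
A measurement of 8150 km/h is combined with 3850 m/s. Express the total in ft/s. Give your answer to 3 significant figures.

8150 km/h = 7427.46 ft/s and 3850 m/s = 12631.2 ft/s.
7427.46 + 12631.2 ≈ 20100 ft/s.

20100 feet per second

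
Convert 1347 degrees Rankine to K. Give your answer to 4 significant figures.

748.3 K

°R = K × 9/5.
Applying the formula gives 748.3 K.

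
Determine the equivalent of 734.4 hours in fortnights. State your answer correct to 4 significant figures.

2.186 fortnights

1 h = 0.00297619 fortnights.
Then 734.4 × 0.00297619 ≈ 2.186 fortnight.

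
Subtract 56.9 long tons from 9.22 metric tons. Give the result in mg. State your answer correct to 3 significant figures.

-4.86e+10 mg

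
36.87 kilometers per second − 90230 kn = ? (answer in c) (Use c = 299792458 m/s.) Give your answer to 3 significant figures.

-3.18 × 10^-5 c

36.87 km/s = 0.0001229851 c and 90230 kn = 0.0001548349 c.
0.0001229851 − 0.0001548349 ≈ -3.18 × 10^-5 c.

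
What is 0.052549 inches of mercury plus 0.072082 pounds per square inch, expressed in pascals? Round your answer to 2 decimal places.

0.052549 inHg = 177.951 Pa and 0.072082 psi = 496.988 Pa.
177.951 + 496.988 ≈ 674.94 Pa.

674.94 pascals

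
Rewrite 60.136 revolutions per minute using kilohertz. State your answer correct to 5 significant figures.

0.0010023 kilohertz

1 rpm = 1.66667 × 10^-5 kHz.
So 60.136 × 1.66667 × 10^-5 ≈ 0.0010023 kHz.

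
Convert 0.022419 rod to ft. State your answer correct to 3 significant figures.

0.370 ft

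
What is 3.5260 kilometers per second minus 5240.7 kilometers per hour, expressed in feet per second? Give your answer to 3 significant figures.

6790 ft/s

3.5260 km/s = 11568.2 ft/s and 5240.7 km/h = 4776.08 ft/s.
11568.2 − 4776.08 ≈ 6790 ft/s.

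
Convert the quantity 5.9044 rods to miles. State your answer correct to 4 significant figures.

0.01845 mi

1 rod = 0.00312500 miles.
So 5.9044 × 0.00312500 ≈ 0.01845 mi.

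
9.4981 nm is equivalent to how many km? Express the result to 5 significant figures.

1 nm = 1.00000e-12 km.
Then 9.4981 × 1.00000e-12 ≈ 9.4981e-12 km.

9.4981e-12 kilometers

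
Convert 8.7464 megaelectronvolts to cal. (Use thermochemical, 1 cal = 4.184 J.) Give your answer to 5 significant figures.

1 megaelectronvolt = 3.82929e-14 cal.
So 8.7464 × 3.82929e-14 ≈ 3.3493e-13 cal.

3.3493e-13 calories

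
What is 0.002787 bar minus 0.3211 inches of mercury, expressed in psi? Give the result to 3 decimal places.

-0.117 psi

0.002787 bar = 0.0404220 psi and 0.3211 inHg = 0.157710 psi.
0.0404220 − 0.157710 ≈ -0.117 psi.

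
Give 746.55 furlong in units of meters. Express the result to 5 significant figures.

1 furlong = 201.168 meters.
So 746.55 × 201.168 ≈ 150180 m.

150180 m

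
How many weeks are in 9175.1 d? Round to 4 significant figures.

1 d = 0.142857 weeks.
So 9175.1 × 0.142857 ≈ 1311 wk.

1311 wk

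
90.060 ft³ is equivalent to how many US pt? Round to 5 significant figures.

1 ft³ = 59.8442 US pt.
So 90.060 × 59.8442 ≈ 5389.6 US pt.

5389.6 US pt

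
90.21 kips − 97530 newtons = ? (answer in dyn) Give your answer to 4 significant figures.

3.037 × 10^10 dyn

90.21 kip = 4.01274 × 10^10 dyn and 97530 N = 9.75300 × 10^9 dyn.
4.01274 × 10^10 − 9.75300 × 10^9 ≈ 3.037 × 10^10 dyn.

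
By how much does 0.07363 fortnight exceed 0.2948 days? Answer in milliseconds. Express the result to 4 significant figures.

0.07363 fortnight = 8.90628 × 10^7 ms and 0.2948 d = 2.54707 × 10^7 ms.
8.90628 × 10^7 − 2.54707 × 10^7 ≈ 6.359 × 10^7 ms.

6.359 × 10^7 milliseconds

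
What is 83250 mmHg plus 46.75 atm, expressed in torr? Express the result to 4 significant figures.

118800 torr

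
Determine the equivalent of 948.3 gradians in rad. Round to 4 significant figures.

1 gradian = 0.0157080 radians.
So 948.3 × 0.0157080 ≈ 14.90 rad.

14.90 radians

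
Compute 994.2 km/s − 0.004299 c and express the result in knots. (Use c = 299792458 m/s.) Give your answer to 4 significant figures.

994.2 km/s = 1.93257e+6 kn and 0.004299 c = 2.50524e+6 kn.
1.93257e+6 − 2.50524e+6 ≈ -572700 kn.

-572700 knots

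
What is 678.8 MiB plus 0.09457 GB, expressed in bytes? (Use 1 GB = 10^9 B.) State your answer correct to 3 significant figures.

678.8 MiB = 7.11773e+8 B and 0.09457 GB = 9.45700e+7 B.
7.11773e+8 + 9.45700e+7 ≈ 8.06e+8 B.

8.06e+8 bytes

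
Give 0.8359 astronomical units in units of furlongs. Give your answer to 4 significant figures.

6.216 × 10^8 furlong

1 astronomical unit = 7.43646 × 10^8 furlongs.
Thus 0.8359 × 7.43646 × 10^8 ≈ 6.216 × 10^8 furlong.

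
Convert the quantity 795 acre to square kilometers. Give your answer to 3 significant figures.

1 acre = 0.00404686 square kilometers.
Thus 795 × 0.00404686 ≈ 3.22 km².

3.22 km²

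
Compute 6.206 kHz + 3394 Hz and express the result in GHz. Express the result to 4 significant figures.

6.206 kHz = 6.20600e-6 GHz and 3394 Hz = 3.39400e-6 GHz.
6.20600e-6 + 3.39400e-6 ≈ 9.600e-6 GHz.

9.600e-6 GHz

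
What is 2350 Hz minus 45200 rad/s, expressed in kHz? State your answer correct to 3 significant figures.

-4.84 kilohertz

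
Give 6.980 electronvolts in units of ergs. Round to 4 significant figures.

1 eV = 1.60218e-12 erg.
6.980 × 1.60218e-12 ≈ 1.118e-11 erg.

1.118e-11 erg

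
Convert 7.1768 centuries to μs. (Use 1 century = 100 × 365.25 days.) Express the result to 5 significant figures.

2.2648 × 10^16 μs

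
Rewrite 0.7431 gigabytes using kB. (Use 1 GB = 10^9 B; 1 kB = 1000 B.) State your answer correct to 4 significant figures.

743100 kB

1 gigabyte = 1.00000e+6 kilobytes.
Thus 0.7431 × 1.00000e+6 ≈ 743100 kB.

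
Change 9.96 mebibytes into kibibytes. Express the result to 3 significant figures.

1 MiB = 1024.00 KiB.
So 9.96 × 1024.00 ≈ 10200 KiB.

10200 KiB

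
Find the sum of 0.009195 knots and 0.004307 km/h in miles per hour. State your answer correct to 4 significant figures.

0.009195 kn = 0.0105814 mph and 0.004307 km/h = 0.00267625 mph.
0.0105814 + 0.00267625 ≈ 0.01326 mph.

0.01326 mph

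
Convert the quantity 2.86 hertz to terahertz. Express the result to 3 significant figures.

1 Hz = 1.00000e-12 terahertz.
So 2.86 × 1.00000e-12 ≈ 2.86e-12 THz.

2.86e-12 THz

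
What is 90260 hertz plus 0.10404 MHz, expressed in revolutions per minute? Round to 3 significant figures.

1.17 × 10^7 revolutions per minute

90260 Hz = 5.41560 × 10^6 rpm and 0.10404 MHz = 6.24240 × 10^6 rpm.
5.41560 × 10^6 + 6.24240 × 10^6 ≈ 1.17 × 10^7 rpm.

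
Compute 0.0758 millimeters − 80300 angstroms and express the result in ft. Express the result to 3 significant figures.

0.0758 mm = 0.000248688 ft and 80300 Å = 2.63451e-5 ft.
0.000248688 − 2.63451e-5 ≈ 0.000222 ft.

0.000222 ft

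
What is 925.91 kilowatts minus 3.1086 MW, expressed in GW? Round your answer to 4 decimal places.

-0.0022 gigawatts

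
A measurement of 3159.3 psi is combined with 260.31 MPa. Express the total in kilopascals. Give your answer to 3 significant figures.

3159.3 psi = 21782.6 kPa and 260.31 MPa = 260310 kPa.
21782.6 + 260310 ≈ 282000 kPa.

282000 kilopascals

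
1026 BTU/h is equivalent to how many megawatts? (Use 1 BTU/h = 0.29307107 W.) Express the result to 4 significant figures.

0.0003007 MW

1 BTU/h = 2.93071 × 10^-7 megawatts.
Then 1026 × 2.93071 × 10^-7 ≈ 0.0003007 MW.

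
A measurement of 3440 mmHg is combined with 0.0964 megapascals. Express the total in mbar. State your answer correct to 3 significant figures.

5550 millibar

3440 mmHg = 4586.29 mbar and 0.0964 MPa = 964.000 mbar.
4586.29 + 964.000 ≈ 5550 mbar.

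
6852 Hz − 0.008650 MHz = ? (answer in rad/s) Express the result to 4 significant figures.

-11300 rad/s

6852 Hz = 43052.4 rad/s and 0.008650 MHz = 54349.6 rad/s.
43052.4 − 54349.6 ≈ -11300 rad/s.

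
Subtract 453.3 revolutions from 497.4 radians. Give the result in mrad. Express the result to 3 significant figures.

497.4 rad = 497400 mrad and 453.3 rev = 2.84817e+6 mrad.
497400 − 2.84817e+6 ≈ -2.35e+6 mrad.

-2.35e+6 milliradians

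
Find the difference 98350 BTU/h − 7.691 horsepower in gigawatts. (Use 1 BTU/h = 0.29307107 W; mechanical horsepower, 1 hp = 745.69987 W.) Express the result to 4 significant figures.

2.309 × 10^-5 GW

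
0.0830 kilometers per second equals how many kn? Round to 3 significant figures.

161 kn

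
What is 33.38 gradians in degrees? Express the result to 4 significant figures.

1 grad = 0.900000 °.
Then 33.38 × 0.900000 ≈ 30.04 °.

30.04 °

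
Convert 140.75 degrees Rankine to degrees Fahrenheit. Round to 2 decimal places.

-318.92 °F

°R = °F + 459.67.
Applying the formula gives -318.92 °F.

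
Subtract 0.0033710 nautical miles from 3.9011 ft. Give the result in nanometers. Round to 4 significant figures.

-5.054e+9 nanometers

3.9011 ft = 1.18906e+9 nm and 0.0033710 nmi = 6.24309e+9 nm.
1.18906e+9 − 6.24309e+9 ≈ -5.054e+9 nm.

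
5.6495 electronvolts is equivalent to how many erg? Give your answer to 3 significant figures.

9.05e-12 erg

1 eV = 1.60218e-12 erg.
Thus 5.6495 × 1.60218e-12 ≈ 9.05e-12 erg.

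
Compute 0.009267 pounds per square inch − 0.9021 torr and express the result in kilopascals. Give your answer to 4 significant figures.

0.009267 psi = 0.0638937 kPa and 0.9021 torr = 0.120270 kPa.
0.0638937 − 0.120270 ≈ -0.05638 kPa.

-0.05638 kPa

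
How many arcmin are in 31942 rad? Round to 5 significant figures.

1.0981e+8 arcminutes

1 radian = 3437.75 arcminutes.
Then 31942 × 3437.75 ≈ 1.0981e+8 arcmin.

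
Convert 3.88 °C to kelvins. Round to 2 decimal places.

277.03 K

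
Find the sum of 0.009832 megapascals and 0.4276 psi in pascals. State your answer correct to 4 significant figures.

12780 pascals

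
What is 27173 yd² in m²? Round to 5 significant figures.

1 yd² = 0.836127 square meters.
27173 × 0.836127 ≈ 22720 m².

22720 m²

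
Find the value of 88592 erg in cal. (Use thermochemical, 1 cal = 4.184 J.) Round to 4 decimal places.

1 erg = 2.39006e-8 cal.
Then 88592 × 2.39006e-8 ≈ 0.0021 cal.

0.0021 calories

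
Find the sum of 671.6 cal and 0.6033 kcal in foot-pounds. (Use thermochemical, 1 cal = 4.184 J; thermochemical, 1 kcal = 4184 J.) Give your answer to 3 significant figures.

3930 foot-pounds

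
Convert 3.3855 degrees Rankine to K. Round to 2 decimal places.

1.88 kelvins

°R = K × 9/5.
Applying the formula gives 1.88 K.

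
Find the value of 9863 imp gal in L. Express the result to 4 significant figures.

1 imperial gallon = 4.54609 L.
Thus 9863 × 4.54609 ≈ 44840 L.

44840 L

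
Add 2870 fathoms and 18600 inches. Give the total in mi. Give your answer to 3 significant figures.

3.55 mi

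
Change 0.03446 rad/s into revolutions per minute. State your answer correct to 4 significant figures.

1 radian per second = 9.54930 rpm.
Thus 0.03446 × 9.54930 ≈ 0.3291 rpm.

0.3291 rpm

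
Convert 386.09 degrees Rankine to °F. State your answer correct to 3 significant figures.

°R = °F + 459.67.
Applying the formula gives -73.6 °F.

-73.6 °F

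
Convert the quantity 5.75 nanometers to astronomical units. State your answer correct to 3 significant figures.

3.84e-20 astronomical units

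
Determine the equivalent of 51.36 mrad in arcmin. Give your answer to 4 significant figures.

176.6 arcmin

1 milliradian = 3.43775 arcminutes.
51.36 × 3.43775 ≈ 176.6 arcmin.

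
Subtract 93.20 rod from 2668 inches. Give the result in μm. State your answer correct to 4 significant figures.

-4.010e+8 μm

2668 in = 6.77672e+7 μm and 93.20 rod = 4.68721e+8 μm.
6.77672e+7 − 4.68721e+8 ≈ -4.010e+8 μm.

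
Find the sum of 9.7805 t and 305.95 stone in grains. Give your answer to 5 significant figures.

1.8092e+8 gr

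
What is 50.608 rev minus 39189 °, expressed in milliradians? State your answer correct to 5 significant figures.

50.608 rev = 317979 mrad and 39189 ° = 683977 mrad.
317979 − 683977 ≈ -366000 mrad.

-366000 milliradians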